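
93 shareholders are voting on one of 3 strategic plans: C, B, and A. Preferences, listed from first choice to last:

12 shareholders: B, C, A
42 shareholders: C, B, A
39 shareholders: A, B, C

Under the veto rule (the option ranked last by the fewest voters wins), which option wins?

Last-place votes: C 39, B 0, A 54.
B is ranked last by the fewest voters, so B wins.

B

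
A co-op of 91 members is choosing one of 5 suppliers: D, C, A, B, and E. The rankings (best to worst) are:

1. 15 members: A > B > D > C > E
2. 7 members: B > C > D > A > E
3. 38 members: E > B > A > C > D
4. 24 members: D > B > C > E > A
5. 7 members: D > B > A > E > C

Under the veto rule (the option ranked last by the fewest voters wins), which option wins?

Last-place votes: D 38, C 7, A 24, B 0, E 22.
B is ranked last by the fewest voters, so B wins.

B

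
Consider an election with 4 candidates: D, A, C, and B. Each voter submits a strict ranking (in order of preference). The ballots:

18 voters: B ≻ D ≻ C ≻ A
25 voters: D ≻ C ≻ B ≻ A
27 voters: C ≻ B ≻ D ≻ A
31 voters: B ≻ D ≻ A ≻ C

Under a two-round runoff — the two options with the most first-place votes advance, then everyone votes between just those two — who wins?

Round 1 first-place votes: D 25, A 0, C 27, B 49.
B and C advance.
Runoff: B is preferred to C by 49 voters; C by 52.
C wins the runoff.

C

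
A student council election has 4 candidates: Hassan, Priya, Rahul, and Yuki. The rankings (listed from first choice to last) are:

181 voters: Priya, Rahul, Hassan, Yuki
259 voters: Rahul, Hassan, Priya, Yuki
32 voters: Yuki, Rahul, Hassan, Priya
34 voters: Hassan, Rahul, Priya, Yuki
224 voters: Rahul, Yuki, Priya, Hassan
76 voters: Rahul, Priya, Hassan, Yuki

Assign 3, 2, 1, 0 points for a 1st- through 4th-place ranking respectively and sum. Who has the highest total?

Rahul

Hassan: 181·1 + 259·2 + 32·1 + 34·3 + 224·0 + 76·1 = 909
Priya: 181·3 + 259·1 + 32·0 + 34·1 + 224·1 + 76·2 = 1212
Rahul: 181·2 + 259·3 + 32·2 + 34·2 + 224·3 + 76·3 = 2171
Yuki: 181·0 + 259·0 + 32·3 + 34·0 + 224·2 + 76·0 = 544
Rahul has the highest Borda score (2171).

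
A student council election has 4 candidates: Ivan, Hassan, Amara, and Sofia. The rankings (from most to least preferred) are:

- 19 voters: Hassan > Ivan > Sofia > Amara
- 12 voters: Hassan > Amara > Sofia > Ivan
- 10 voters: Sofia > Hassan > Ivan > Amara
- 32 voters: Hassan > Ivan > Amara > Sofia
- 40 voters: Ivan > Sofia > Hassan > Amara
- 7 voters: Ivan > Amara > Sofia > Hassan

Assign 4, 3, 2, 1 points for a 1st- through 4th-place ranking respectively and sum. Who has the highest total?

Ivan

Ivan: 19·3 + 12·1 + 10·2 + 32·3 + 40·4 + 7·4 = 373
Hassan: 19·4 + 12·4 + 10·3 + 32·4 + 40·2 + 7·1 = 369
Amara: 19·1 + 12·3 + 10·1 + 32·2 + 40·1 + 7·3 = 190
Sofia: 19·2 + 12·2 + 10·4 + 32·1 + 40·3 + 7·2 = 268
Ivan has the highest Borda score (373).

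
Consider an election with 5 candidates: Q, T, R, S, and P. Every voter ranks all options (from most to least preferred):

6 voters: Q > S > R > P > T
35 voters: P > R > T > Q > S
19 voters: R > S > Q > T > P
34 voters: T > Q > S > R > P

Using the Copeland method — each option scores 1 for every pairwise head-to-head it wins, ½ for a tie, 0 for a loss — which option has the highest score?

R

Q: beats S and P; loses to T and R → score 2.
T: beats Q, S, and P; loses to R → score 3.
R: beats Q, T, S, and P → score 4.
S: beats P; loses to Q, T, and R → score 1.
P: loses to Q, T, R, and S → score 0.
R has the best pairwise record.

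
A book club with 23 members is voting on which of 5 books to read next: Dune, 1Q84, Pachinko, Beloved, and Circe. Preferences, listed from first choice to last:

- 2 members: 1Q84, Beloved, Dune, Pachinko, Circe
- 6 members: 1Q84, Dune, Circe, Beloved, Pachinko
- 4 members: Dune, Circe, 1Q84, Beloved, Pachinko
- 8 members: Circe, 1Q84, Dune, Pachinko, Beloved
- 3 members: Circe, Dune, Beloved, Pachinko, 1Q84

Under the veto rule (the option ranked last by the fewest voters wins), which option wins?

Last-place votes: Dune 0, 1Q84 3, Pachinko 10, Beloved 8, Circe 2.
Dune is ranked last by the fewest voters, so Dune wins.

Dune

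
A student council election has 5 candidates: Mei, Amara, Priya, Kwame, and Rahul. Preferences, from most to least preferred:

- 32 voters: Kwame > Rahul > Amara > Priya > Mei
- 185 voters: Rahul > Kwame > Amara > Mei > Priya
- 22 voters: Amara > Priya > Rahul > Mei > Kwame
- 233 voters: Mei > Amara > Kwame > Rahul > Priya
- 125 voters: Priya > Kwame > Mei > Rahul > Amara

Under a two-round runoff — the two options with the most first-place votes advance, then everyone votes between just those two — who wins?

Mei

Round 1 first-place votes: Mei 233, Amara 22, Priya 125, Kwame 32, Rahul 185.
Mei and Rahul advance.
Runoff: Mei is preferred to Rahul by 358 voters; Rahul by 239.
Mei wins the runoff.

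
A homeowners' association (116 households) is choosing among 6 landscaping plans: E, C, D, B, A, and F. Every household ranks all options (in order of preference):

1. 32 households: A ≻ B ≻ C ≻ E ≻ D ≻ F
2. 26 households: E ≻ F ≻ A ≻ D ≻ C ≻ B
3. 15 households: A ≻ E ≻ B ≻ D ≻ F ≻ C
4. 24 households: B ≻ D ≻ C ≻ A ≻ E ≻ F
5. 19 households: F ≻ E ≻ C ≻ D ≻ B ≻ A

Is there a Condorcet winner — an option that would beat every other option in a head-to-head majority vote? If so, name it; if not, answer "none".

A vs E: 71–45 for A.
A vs C: 73–43 for A.
A vs D: 73–43 for A.
A vs B: 73–43 for A.
A vs F: 71–45 for A.
A beats every other option head-to-head.

A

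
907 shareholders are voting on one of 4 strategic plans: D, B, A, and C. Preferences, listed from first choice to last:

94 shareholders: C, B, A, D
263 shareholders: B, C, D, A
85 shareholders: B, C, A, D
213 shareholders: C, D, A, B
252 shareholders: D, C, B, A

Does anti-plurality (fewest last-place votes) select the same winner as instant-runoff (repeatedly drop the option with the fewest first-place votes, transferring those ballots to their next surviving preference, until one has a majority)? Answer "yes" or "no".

yes

Anti-plurality — last-place votes: D 179, B 213, A 515, C 0. Winner: C.
Instant-runoff — R1 D 252, B 348, A 0, C 307 (A out); R2 D 252, B 348, C 307 (D out); R3 B 348, C 559 (C winner). Winner: C.
The two methods agree.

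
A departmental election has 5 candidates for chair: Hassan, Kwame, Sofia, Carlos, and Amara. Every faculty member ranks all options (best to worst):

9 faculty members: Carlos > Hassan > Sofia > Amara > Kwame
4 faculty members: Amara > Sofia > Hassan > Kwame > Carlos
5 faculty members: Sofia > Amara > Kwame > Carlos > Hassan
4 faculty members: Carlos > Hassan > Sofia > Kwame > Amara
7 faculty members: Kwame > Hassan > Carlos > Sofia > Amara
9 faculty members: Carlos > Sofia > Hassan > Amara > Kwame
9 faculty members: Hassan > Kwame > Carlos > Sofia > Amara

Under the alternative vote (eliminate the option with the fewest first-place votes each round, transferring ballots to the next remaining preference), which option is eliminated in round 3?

Sofia

Round 1: Hassan 9, Kwame 7, Sofia 5, Carlos 22, Amara 4. Eliminate Amara.
Round 2: Hassan 9, Kwame 7, Sofia 9, Carlos 22. Eliminate Kwame.
Round 3: Hassan 16, Sofia 9, Carlos 22. Eliminate Sofia.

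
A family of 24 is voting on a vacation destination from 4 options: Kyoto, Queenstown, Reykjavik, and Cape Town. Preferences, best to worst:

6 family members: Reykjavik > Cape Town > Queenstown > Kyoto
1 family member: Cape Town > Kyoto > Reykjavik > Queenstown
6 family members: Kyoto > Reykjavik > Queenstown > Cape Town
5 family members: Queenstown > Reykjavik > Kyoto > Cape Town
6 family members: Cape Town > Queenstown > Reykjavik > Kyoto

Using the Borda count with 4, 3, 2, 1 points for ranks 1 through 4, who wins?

Kyoto: 6·1 + 1·3 + 6·4 + 5·2 + 6·1 = 49
Queenstown: 6·2 + 1·1 + 6·2 + 5·4 + 6·3 = 63
Reykjavik: 6·4 + 1·2 + 6·3 + 5·3 + 6·2 = 71
Cape Town: 6·3 + 1·4 + 6·1 + 5·1 + 6·4 = 57
Reykjavik has the highest Borda score (71).

Reykjavik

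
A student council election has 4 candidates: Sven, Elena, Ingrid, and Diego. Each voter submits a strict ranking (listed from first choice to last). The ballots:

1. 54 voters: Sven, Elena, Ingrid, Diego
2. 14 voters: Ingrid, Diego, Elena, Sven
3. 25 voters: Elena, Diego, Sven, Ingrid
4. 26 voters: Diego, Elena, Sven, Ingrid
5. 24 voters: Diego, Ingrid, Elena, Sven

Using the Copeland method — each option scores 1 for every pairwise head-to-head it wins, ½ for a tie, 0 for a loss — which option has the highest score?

Sven: beats Ingrid; loses to Elena and Diego → score 1.
Elena: beats Sven, Ingrid, and Diego → score 3.
Ingrid: loses to Sven, Elena, and Diego → score 0.
Diego: beats Sven and Ingrid; loses to Elena → score 2.
Elena has the best pairwise record.

Elena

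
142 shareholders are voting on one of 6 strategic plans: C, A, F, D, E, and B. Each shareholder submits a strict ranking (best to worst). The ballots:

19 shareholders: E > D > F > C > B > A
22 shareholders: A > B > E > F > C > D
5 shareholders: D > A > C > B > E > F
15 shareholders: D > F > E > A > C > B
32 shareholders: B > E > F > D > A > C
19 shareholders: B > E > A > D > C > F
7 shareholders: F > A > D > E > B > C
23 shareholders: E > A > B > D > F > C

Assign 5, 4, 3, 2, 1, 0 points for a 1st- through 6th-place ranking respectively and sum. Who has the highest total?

E

C: 19·2 + 22·1 + 5·3 + 15·1 + 32·0 + 19·1 + 7·0 + 23·0 = 109
A: 19·0 + 22·5 + 5·4 + 15·2 + 32·1 + 19·3 + 7·4 + 23·4 = 369
F: 19·3 + 22·2 + 5·0 + 15·4 + 32·3 + 19·0 + 7·5 + 23·1 = 315
D: 19·4 + 22·0 + 5·5 + 15·5 + 32·2 + 19·2 + 7·3 + 23·2 = 345
E: 19·5 + 22·3 + 5·1 + 15·3 + 32·4 + 19·4 + 7·2 + 23·5 = 544
B: 19·1 + 22·4 + 5·2 + 15·0 + 32·5 + 19·5 + 7·1 + 23·3 = 448
E has the highest Borda score (544).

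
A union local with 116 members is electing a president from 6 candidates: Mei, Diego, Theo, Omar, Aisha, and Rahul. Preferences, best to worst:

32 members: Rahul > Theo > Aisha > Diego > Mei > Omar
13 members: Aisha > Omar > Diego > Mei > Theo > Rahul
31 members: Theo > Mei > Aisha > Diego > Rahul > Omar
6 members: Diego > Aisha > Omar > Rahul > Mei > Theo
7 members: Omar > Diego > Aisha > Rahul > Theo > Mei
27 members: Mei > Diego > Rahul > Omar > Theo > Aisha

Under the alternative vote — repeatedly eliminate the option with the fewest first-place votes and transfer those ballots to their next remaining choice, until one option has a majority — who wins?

Mei

Round 1: Mei 27, Diego 6, Theo 31, Omar 7, Aisha 13, Rahul 32. Eliminate Diego.
Round 2: Mei 27, Theo 31, Omar 7, Aisha 19, Rahul 32. Eliminate Omar.
Round 3: Mei 27, Theo 31, Aisha 26, Rahul 32. Eliminate Aisha.
Round 4: Mei 40, Theo 31, Rahul 45. Eliminate Theo.
Round 5: Mei 71, Rahul 45. Mei has a majority.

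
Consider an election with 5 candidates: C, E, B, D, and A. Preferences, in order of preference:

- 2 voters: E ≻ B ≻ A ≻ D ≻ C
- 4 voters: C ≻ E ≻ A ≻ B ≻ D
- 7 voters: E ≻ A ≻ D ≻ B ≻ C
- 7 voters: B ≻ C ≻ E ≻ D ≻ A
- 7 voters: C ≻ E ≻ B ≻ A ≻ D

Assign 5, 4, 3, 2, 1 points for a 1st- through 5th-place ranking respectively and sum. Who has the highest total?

C: 2·1 + 4·5 + 7·1 + 7·4 + 7·5 = 92
E: 2·5 + 4·4 + 7·5 + 7·3 + 7·4 = 110
B: 2·4 + 4·2 + 7·2 + 7·5 + 7·3 = 86
D: 2·2 + 4·1 + 7·3 + 7·2 + 7·1 = 50
A: 2·3 + 4·3 + 7·4 + 7·1 + 7·2 = 67
E has the highest Borda score (110).

E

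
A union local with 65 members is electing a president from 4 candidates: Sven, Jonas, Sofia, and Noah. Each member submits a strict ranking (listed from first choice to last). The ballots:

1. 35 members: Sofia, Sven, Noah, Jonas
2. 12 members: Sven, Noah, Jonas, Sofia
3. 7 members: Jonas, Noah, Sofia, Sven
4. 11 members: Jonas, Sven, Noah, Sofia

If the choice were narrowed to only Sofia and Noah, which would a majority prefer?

Sofia

Voters preferring Sofia to Noah: 35; preferring Noah to Sofia: 30.
Sofia wins the head-to-head.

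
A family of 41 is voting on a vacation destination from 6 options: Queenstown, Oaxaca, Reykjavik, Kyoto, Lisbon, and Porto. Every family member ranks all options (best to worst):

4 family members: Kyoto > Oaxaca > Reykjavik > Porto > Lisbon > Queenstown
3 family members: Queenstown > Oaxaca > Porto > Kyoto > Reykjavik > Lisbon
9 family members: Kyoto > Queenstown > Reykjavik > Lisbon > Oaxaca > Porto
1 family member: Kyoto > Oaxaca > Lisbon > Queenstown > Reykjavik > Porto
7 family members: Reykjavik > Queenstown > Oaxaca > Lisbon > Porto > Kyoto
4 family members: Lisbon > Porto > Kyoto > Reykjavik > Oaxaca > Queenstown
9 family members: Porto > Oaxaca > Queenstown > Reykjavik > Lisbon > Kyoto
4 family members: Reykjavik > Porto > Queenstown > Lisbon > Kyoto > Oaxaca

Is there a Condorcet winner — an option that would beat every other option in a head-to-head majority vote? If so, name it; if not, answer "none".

none

Checking pairwise contests:
Porto beats Queenstown 21–20.
Queenstown beats Oaxaca 23–18.
Queenstown beats Reykjavik 22–19.
Queenstown beats Kyoto 23–18.
Queenstown beats Lisbon 32–9.
Oaxaca beats Porto 24–17.
Every option loses at least one head-to-head, so there is no Condorcet winner.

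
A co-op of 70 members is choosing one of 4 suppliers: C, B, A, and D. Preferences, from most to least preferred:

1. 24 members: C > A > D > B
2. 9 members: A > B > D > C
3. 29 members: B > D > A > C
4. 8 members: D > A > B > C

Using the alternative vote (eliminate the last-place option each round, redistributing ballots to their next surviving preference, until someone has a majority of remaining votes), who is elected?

B

Round 1: C 24, B 29, A 9, D 8. Eliminate D.
Round 2: C 24, B 29, A 17. Eliminate A.
Round 3: C 24, B 46. B has a majority.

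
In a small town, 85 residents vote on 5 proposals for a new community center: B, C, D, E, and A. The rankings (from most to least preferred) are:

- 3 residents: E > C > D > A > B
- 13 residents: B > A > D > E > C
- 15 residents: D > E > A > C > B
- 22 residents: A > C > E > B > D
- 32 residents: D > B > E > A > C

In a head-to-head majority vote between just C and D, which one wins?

D

Voters preferring C to D: 25; preferring D to C: 60.
D wins the head-to-head.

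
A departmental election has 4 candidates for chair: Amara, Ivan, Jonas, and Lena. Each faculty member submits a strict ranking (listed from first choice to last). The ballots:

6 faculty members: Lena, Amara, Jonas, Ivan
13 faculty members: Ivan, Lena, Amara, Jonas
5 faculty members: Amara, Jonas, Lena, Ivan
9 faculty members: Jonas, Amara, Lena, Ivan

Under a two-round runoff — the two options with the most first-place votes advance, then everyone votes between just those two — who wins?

Round 1 first-place votes: Amara 5, Ivan 13, Jonas 9, Lena 6.
Ivan and Jonas advance.
Runoff: Ivan is preferred to Jonas by 13 voters; Jonas by 20.
Jonas wins the runoff.

Jonas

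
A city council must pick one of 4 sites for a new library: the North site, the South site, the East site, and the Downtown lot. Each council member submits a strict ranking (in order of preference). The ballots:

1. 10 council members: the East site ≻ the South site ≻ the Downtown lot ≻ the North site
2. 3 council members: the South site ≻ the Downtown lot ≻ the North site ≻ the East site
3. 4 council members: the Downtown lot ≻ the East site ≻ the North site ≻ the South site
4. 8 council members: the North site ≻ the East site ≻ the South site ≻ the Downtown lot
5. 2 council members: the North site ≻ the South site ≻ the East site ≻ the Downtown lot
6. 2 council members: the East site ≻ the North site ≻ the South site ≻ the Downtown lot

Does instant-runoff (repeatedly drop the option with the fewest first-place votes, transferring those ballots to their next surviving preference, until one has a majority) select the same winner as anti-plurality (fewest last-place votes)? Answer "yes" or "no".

yes

Instant-runoff — R1 the North site 10, the South site 3, the East site 12, the Downtown lot 4 (the South site out); R2 the North site 10, the East site 12, the Downtown lot 7 (the Downtown lot out); R3 the North site 13, the East site 16 (the East site winner). Winner: the East site.
Anti-plurality — last-place votes: the North site 10, the South site 4, the East site 3, the Downtown lot 12. Winner: the East site.
The two methods agree.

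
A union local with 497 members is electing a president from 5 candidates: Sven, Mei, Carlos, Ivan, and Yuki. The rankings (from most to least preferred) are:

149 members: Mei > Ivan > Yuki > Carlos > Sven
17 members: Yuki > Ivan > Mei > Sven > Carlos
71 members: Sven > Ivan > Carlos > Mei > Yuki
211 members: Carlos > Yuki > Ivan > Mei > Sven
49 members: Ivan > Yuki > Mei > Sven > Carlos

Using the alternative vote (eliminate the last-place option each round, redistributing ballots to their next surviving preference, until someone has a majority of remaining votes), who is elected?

Round 1: Sven 71, Mei 149, Carlos 211, Ivan 49, Yuki 17. Eliminate Yuki.
Round 2: Sven 71, Mei 149, Carlos 211, Ivan 66. Eliminate Ivan.
Round 3: Sven 71, Mei 215, Carlos 211. Eliminate Sven.
Round 4: Mei 215, Carlos 282. Carlos has a majority.

Carlos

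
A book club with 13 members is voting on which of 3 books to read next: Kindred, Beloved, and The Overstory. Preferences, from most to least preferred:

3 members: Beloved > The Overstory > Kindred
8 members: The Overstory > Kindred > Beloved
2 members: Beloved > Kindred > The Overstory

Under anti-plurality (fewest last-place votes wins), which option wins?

The Overstory

Last-place votes: Kindred 3, Beloved 8, The Overstory 2.
The Overstory is ranked last by the fewest voters, so The Overstory wins.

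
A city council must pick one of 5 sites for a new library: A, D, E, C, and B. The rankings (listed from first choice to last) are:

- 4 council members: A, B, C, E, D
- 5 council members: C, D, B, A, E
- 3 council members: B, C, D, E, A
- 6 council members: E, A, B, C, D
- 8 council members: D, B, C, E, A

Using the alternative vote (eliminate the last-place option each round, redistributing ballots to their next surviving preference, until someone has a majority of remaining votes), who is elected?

Round 1: A 4, D 8, E 6, C 5, B 3. Eliminate B.
Round 2: A 4, D 8, E 6, C 8. Eliminate A.
Round 3: D 8, E 6, C 12. Eliminate E.
Round 4: D 8, C 18. C has a majority.

C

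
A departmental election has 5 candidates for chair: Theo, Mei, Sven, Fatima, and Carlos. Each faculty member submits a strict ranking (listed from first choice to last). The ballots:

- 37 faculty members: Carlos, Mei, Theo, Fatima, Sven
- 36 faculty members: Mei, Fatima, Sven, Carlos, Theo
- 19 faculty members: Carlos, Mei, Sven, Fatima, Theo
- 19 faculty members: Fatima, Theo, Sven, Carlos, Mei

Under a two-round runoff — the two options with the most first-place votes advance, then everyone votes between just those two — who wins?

Carlos

Round 1 first-place votes: Theo 0, Mei 36, Sven 0, Fatima 19, Carlos 56.
Carlos and Mei advance.
Runoff: Carlos is preferred to Mei by 75 voters; Mei by 36.
Carlos wins the runoff.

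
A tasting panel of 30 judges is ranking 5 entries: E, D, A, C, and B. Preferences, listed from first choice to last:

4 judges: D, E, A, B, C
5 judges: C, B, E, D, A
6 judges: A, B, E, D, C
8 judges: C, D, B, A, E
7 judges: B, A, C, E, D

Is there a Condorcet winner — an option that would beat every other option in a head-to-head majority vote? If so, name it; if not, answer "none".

B vs E: 26–4 for B.
B vs D: 18–12 for B.
B vs A: 20–10 for B.
B vs C: 17–13 for B.
B beats every other option head-to-head.

B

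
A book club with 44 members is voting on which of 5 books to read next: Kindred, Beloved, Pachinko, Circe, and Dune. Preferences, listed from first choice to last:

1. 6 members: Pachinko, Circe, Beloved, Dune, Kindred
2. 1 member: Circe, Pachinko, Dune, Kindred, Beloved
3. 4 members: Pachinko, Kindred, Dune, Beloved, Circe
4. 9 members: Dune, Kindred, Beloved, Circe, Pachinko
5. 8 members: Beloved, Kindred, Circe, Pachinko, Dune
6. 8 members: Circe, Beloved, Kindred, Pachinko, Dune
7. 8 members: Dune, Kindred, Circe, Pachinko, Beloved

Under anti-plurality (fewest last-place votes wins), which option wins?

Circe

Last-place votes: Kindred 6, Beloved 9, Pachinko 9, Circe 4, Dune 16.
Circe is ranked last by the fewest voters, so Circe wins.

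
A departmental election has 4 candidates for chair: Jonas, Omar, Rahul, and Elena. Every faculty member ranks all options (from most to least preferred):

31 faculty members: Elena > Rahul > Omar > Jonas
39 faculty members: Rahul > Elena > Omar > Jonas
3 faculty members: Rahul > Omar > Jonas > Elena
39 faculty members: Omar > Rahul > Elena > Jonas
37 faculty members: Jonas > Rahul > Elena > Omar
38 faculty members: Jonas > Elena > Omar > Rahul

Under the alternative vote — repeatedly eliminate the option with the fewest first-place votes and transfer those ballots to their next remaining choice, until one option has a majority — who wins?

Rahul

Round 1: Jonas 75, Omar 39, Rahul 42, Elena 31. Eliminate Elena.
Round 2: Jonas 75, Omar 39, Rahul 73. Eliminate Omar.
Round 3: Jonas 75, Rahul 112. Rahul has a majority.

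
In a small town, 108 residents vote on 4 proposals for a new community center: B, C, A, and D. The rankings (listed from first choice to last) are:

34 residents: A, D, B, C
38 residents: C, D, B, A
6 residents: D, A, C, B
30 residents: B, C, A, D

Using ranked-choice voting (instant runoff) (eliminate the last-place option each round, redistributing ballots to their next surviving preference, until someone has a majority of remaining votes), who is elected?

C

Round 1: B 30, C 38, A 34, D 6. Eliminate D.
Round 2: B 30, C 38, A 40. Eliminate B.
Round 3: C 68, A 40. C has a majority.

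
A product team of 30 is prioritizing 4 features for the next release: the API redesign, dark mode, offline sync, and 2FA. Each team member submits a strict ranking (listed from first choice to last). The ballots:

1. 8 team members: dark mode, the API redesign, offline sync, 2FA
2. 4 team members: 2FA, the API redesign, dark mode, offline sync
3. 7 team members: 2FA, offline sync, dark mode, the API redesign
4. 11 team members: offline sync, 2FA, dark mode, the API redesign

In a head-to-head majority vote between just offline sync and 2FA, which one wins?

offline sync

Voters preferring offline sync to 2FA: 19; preferring 2FA to offline sync: 11.
offline sync wins the head-to-head.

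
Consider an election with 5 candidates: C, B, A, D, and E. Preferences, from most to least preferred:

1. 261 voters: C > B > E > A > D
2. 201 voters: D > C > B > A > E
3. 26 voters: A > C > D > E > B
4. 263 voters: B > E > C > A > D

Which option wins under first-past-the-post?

First-place votes: C 261, B 263, A 26, D 201, E 0.
B has the most first-place votes.

B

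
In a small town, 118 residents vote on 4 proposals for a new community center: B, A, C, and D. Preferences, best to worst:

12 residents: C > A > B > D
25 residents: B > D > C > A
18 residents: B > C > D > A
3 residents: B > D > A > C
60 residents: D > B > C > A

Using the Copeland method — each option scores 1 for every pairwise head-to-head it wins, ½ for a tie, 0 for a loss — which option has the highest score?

D

B: beats A and C; loses to D → score 2.
A: loses to B, C, and D → score 0.
C: beats A; loses to B and D → score 1.
D: beats B, A, and C → score 3.
D has the best pairwise record.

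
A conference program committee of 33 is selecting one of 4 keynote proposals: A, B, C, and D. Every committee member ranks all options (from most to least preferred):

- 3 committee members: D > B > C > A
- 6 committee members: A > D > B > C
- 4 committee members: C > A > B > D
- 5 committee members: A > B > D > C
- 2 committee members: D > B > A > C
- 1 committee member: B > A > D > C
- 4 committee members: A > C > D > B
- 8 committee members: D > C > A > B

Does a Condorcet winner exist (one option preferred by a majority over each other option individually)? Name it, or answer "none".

A

A vs B: 27–6 for A.
A vs C: 18–15 for A.
A vs D: 20–13 for A.
A beats every other option head-to-head.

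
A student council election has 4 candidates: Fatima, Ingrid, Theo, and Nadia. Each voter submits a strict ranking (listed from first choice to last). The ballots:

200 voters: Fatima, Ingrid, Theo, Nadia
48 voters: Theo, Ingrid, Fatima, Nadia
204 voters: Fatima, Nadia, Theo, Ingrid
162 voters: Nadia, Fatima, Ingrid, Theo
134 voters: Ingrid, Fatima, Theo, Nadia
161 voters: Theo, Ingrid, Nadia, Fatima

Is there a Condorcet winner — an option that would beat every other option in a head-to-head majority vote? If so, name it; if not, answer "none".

Fatima

Fatima vs Ingrid: 566–343 for Fatima.
Fatima vs Theo: 700–209 for Fatima.
Fatima vs Nadia: 586–323 for Fatima.
Fatima beats every other option head-to-head.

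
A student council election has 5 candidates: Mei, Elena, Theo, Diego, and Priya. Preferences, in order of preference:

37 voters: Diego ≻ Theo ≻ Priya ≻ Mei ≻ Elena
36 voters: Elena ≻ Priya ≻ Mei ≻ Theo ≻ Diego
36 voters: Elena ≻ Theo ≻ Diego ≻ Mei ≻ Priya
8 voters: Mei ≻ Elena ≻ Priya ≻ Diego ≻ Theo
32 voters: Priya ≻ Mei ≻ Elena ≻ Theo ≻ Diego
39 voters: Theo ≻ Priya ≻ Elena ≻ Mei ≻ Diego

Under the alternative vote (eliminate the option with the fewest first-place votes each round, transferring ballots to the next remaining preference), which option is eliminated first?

Mei

Round 1: Mei 8, Elena 72, Theo 39, Diego 37, Priya 32. Eliminate Mei.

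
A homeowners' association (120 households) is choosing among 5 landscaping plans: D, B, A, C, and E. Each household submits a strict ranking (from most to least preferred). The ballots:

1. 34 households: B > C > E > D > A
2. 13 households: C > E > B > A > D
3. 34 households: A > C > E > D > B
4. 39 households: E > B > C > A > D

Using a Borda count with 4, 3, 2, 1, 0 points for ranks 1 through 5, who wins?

C

D: 34·1 + 13·0 + 34·1 + 39·0 = 68
B: 34·4 + 13·2 + 34·0 + 39·3 = 279
A: 34·0 + 13·1 + 34·4 + 39·1 = 188
C: 34·3 + 13·4 + 34·3 + 39·2 = 334
E: 34·2 + 13·3 + 34·2 + 39·4 = 331
C has the highest Borda score (334).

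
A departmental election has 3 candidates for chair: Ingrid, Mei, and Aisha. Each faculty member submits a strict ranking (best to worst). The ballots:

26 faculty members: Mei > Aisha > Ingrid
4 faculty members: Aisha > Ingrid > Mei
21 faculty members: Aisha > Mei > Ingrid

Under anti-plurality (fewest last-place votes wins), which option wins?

Aisha

Last-place votes: Ingrid 47, Mei 4, Aisha 0.
Aisha is ranked last by the fewest voters, so Aisha wins.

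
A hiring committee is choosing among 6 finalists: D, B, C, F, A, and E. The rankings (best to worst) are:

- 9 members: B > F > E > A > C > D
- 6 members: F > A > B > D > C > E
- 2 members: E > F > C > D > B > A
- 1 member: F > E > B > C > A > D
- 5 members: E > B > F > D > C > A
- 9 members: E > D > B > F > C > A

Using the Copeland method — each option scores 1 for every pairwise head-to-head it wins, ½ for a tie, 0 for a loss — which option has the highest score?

E

D: beats C; ties A; loses to B, F, and E → score 1.5.
B: beats D, C, F, and A; loses to E → score 4.
C: beats A; loses to D, B, F, and E → score 1.
F: beats D, C, and A; ties E; loses to B → score 3.5.
A: ties D; loses to B, C, F, and E → score 0.5.
E: beats D, B, C, and A; ties F → score 4.5.
E has the best pairwise record.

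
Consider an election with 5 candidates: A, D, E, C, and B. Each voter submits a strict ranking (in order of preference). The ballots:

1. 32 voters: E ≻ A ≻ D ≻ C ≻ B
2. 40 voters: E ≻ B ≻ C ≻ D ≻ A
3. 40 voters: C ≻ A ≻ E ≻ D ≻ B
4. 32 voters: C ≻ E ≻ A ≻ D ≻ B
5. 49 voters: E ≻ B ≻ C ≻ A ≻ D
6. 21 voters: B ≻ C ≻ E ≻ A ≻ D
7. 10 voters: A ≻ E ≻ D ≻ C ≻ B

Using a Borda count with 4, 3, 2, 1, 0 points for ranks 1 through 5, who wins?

E

A: 32·3 + 40·0 + 40·3 + 32·2 + 49·1 + 21·1 + 10·4 = 390
D: 32·2 + 40·1 + 40·1 + 32·1 + 49·0 + 21·0 + 10·2 = 196
E: 32·4 + 40·4 + 40·2 + 32·3 + 49·4 + 21·2 + 10·3 = 732
C: 32·1 + 40·2 + 40·4 + 32·4 + 49·2 + 21·3 + 10·1 = 571
B: 32·0 + 40·3 + 40·0 + 32·0 + 49·3 + 21·4 + 10·0 = 351
E has the highest Borda score (732).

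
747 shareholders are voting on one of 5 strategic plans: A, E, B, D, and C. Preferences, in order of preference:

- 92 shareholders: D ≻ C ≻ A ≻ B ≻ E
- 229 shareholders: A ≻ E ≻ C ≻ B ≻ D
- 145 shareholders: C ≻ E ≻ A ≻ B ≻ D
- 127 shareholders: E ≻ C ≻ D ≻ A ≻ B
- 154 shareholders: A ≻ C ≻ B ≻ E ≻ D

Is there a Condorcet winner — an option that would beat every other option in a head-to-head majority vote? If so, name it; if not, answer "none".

A vs E: 475–272 for A.
A vs B: 747–0 for A.
A vs D: 528–219 for A.
A vs C: 383–364 for A.
A beats every other option head-to-head.

A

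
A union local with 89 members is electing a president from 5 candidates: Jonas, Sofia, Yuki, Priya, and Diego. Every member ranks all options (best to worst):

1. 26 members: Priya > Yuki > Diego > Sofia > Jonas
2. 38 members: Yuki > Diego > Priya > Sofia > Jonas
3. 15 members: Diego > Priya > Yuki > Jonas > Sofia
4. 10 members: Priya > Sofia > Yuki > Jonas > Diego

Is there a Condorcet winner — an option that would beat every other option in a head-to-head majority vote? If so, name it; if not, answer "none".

none

Checking pairwise contests:
Sofia beats Jonas 74–15.
Yuki beats Sofia 79–10.
Priya beats Yuki 51–38.
Diego beats Priya 53–36.
Yuki beats Diego 74–15.
Every option loses at least one head-to-head, so there is no Condorcet winner.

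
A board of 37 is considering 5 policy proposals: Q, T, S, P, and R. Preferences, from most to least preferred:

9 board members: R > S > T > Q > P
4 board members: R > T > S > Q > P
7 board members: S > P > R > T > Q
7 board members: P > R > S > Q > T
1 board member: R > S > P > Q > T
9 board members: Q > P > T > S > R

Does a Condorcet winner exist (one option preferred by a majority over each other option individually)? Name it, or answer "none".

none

Checking pairwise contests:
T beats Q 20–17.
S beats T 24–13.
R beats S 21–16.
Q beats P 22–15.
P beats R 23–14.
Every option loses at least one head-to-head, so there is no Condorcet winner.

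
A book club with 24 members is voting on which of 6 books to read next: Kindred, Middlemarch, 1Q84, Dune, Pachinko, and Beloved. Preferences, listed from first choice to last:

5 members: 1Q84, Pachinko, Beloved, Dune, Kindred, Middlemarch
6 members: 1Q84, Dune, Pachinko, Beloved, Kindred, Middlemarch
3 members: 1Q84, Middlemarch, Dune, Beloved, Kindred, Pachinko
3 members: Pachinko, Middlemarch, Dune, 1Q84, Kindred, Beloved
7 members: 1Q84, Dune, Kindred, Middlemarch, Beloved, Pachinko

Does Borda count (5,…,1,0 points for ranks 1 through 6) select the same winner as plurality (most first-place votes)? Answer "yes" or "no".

Borda — scores: Kindred 38, Middlemarch 38, 1Q84 111, Dune 80, Pachinko 53, Beloved 40. Winner: 1Q84.
Plurality — first-place votes: Kindred 0, Middlemarch 0, 1Q84 21, Dune 0, Pachinko 3, Beloved 0. Winner: 1Q84.
The two methods agree.

yes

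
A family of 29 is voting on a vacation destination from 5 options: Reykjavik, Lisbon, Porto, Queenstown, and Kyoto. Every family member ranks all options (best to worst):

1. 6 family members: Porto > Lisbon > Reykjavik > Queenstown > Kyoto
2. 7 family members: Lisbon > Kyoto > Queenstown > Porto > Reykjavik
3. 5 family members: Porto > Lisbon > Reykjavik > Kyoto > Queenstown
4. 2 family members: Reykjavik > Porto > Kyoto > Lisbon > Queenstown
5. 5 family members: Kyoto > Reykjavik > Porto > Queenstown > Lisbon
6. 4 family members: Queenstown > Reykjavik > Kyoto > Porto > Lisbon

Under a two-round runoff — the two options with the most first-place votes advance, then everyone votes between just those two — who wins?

Round 1 first-place votes: Reykjavik 2, Lisbon 7, Porto 11, Queenstown 4, Kyoto 5.
Porto and Lisbon advance.
Runoff: Porto is preferred to Lisbon by 22 voters; Lisbon by 7.
Porto wins the runoff.

Porto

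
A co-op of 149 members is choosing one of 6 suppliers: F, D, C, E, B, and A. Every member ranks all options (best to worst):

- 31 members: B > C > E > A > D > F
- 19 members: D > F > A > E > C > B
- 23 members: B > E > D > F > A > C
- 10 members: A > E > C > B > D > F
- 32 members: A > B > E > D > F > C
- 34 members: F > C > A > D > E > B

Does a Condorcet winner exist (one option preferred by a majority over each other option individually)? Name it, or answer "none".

Checking pairwise contests:
D beats F 115–34.
C beats D 75–74.
F beats C 108–41.
B beats E 86–63.
A beats B 95–54.
F beats A 76–73.
Every option loses at least one head-to-head, so there is no Condorcet winner.

none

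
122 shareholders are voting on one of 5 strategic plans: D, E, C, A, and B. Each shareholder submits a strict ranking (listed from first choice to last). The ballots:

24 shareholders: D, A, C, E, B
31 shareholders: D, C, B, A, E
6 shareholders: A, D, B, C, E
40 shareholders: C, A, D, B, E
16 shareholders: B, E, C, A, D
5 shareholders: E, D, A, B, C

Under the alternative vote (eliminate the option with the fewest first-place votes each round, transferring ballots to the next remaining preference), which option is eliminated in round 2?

A

Round 1: D 55, E 5, C 40, A 6, B 16. Eliminate E.
Round 2: D 60, C 40, A 6, B 16. Eliminate A.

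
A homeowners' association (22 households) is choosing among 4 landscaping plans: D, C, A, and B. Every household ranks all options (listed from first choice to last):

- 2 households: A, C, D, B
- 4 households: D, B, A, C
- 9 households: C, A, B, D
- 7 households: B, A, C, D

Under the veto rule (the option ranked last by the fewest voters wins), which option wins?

A

Last-place votes: D 16, C 4, A 0, B 2.
A is ranked last by the fewest voters, so A wins.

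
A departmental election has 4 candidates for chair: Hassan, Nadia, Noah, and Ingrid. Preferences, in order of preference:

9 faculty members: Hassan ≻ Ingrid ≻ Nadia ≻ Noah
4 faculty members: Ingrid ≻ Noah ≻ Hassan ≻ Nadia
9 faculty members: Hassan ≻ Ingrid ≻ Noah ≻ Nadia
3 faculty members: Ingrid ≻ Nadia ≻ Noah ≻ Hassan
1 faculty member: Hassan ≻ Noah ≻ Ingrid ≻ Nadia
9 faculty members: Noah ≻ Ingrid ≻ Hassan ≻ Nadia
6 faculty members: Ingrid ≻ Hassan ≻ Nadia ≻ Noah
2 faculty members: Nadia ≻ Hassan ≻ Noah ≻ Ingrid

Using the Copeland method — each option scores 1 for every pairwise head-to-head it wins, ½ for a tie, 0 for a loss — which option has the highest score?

Hassan: beats Nadia and Noah; loses to Ingrid → score 2.
Nadia: loses to Hassan, Noah, and Ingrid → score 0.
Noah: beats Nadia; loses to Hassan and Ingrid → score 1.
Ingrid: beats Hassan, Nadia, and Noah → score 3.
Ingrid has the best pairwise record.

Ingrid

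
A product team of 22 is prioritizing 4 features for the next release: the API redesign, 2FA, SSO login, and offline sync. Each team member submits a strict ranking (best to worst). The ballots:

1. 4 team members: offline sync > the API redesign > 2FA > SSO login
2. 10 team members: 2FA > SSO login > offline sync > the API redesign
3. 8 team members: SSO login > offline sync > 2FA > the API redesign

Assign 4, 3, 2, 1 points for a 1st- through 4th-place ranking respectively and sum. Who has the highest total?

SSO login

the API redesign: 4·3 + 10·1 + 8·1 = 30
2FA: 4·2 + 10·4 + 8·2 = 64
SSO login: 4·1 + 10·3 + 8·4 = 66
offline sync: 4·4 + 10·2 + 8·3 = 60
SSO login has the highest Borda score (66).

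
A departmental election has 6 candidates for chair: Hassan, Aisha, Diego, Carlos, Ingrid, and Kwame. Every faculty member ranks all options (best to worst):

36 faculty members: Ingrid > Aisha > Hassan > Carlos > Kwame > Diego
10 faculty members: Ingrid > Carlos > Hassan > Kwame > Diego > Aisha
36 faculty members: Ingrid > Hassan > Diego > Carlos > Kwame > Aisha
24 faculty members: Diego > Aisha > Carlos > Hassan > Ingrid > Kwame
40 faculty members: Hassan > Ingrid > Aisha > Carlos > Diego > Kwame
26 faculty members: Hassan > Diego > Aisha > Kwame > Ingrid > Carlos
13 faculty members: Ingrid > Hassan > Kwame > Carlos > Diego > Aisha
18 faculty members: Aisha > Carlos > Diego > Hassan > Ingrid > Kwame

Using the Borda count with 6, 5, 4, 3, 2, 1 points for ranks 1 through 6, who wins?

Hassan

Hassan: 36·4 + 10·4 + 36·5 + 24·3 + 40·6 + 26·6 + 13·5 + 18·3 = 951
Aisha: 36·5 + 10·1 + 36·1 + 24·5 + 40·4 + 26·4 + 13·1 + 18·6 = 731
Diego: 36·1 + 10·2 + 36·4 + 24·6 + 40·2 + 26·5 + 13·2 + 18·4 = 652
Carlos: 36·3 + 10·5 + 36·3 + 24·4 + 40·3 + 26·1 + 13·3 + 18·5 = 637
Ingrid: 36·6 + 10·6 + 36·6 + 24·2 + 40·5 + 26·2 + 13·6 + 18·2 = 906
Kwame: 36·2 + 10·3 + 36·2 + 24·1 + 40·1 + 26·3 + 13·4 + 18·1 = 386
Hassan has the highest Borda score (951).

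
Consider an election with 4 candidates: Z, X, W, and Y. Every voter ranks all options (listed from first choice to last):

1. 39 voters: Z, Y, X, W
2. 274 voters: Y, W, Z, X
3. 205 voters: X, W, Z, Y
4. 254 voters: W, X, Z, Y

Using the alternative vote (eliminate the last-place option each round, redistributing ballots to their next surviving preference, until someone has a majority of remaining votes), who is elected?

W

Round 1: Z 39, X 205, W 254, Y 274. Eliminate Z.
Round 2: X 205, W 254, Y 313. Eliminate X.
Round 3: W 459, Y 313. W has a majority.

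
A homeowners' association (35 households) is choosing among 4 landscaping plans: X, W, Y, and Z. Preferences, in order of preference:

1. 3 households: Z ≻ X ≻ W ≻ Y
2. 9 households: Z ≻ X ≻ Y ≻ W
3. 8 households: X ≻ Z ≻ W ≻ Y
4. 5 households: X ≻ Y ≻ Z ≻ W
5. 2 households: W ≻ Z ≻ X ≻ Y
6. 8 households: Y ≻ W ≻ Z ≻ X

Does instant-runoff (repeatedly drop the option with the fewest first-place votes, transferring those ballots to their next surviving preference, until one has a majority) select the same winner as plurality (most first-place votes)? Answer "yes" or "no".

no

Instant-runoff — R1 X 13, W 2, Y 8, Z 12 (W out); R2 X 13, Y 8, Z 14 (Y out); R3 X 13, Z 22 (Z winner). Winner: Z.
Plurality — first-place votes: X 13, W 2, Y 8, Z 12. Winner: X.
The two methods disagree.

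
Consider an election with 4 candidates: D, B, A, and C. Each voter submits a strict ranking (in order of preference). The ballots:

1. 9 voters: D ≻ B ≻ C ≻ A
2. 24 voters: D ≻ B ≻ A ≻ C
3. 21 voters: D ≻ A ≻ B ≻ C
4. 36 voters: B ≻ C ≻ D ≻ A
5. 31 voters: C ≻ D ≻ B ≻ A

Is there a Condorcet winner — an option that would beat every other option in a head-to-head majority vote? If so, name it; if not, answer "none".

none

Checking pairwise contests:
C beats D 67–54.
D beats B 85–36.
D beats A 121–0.
B beats C 90–31.
Every option loses at least one head-to-head, so there is no Condorcet winner.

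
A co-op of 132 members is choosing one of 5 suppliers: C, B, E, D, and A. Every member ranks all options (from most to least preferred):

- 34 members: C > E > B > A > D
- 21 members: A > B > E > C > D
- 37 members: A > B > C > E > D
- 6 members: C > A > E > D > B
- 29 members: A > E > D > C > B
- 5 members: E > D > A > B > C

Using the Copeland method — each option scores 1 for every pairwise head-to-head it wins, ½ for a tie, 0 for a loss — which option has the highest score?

C: beats B, E, and D; loses to A → score 3.
B: beats D; loses to C, E, and A → score 1.
E: beats B and D; loses to C and A → score 2.
D: loses to C, B, E, and A → score 0.
A: beats C, B, E, and D → score 4.
A has the best pairwise record.

A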